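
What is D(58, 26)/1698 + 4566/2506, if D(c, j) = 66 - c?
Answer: 1943279/1063797 ≈ 1.8267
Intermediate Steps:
D(58, 26)/1698 + 4566/2506 = (66 - 1*58)/1698 + 4566/2506 = (66 - 58)*(1/1698) + 4566*(1/2506) = 8*(1/1698) + 2283/1253 = 4/849 + 2283/1253 = 1943279/1063797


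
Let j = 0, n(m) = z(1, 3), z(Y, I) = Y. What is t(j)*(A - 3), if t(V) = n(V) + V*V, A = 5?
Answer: 2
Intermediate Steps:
n(m) = 1
t(V) = 1 + V**2 (t(V) = 1 + V*V = 1 + V**2)
t(j)*(A - 3) = (1 + 0**2)*(5 - 3) = (1 + 0)*2 = 1*2 = 2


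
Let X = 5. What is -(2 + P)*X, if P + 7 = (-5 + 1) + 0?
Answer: 45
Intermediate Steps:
P = -11 (P = -7 + ((-5 + 1) + 0) = -7 + (-4 + 0) = -7 - 4 = -11)
-(2 + P)*X = -(2 - 11)*5 = -(-9)*5 = -1*(-45) = 45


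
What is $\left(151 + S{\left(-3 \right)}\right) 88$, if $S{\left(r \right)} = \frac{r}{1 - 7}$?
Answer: $13332$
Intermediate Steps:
$S{\left(r \right)} = - \frac{r}{6}$ ($S{\left(r \right)} = \frac{r}{1 - 7} = \frac{r}{-6} = r \left(- \frac{1}{6}\right) = - \frac{r}{6}$)
$\left(151 + S{\left(-3 \right)}\right) 88 = \left(151 - - \frac{1}{2}\right) 88 = \left(151 + \frac{1}{2}\right) 88 = \frac{303}{2} \cdot 88 = 13332$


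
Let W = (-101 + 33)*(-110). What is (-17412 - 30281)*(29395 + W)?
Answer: -1758679375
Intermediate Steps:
W = 7480 (W = -68*(-110) = 7480)
(-17412 - 30281)*(29395 + W) = (-17412 - 30281)*(29395 + 7480) = -47693*36875 = -1758679375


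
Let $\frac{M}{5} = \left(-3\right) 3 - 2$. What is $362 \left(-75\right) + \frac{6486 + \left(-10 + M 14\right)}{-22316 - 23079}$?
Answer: $- \frac{1232479956}{45395} \approx -27150.0$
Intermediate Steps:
$M = -55$ ($M = 5 \left(\left(-3\right) 3 - 2\right) = 5 \left(-9 - 2\right) = 5 \left(-11\right) = -55$)
$362 \left(-75\right) + \frac{6486 + \left(-10 + M 14\right)}{-22316 - 23079} = 362 \left(-75\right) + \frac{6486 - 780}{-22316 - 23079} = -27150 + \frac{6486 - 780}{-45395} = -27150 + \left(6486 - 780\right) \left(- \frac{1}{45395}\right) = -27150 + 5706 \left(- \frac{1}{45395}\right) = -27150 - \frac{5706}{45395} = - \frac{1232479956}{45395}$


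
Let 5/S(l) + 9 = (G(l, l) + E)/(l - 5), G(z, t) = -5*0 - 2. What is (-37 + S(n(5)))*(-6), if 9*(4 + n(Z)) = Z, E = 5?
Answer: 53374/237 ≈ 225.21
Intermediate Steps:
n(Z) = -4 + Z/9
G(z, t) = -2 (G(z, t) = 0 - 2 = -2)
S(l) = 5/(-9 + 3/(-5 + l)) (S(l) = 5/(-9 + (-2 + 5)/(l - 5)) = 5/(-9 + 3/(-5 + l)))
(-37 + S(n(5)))*(-6) = (-37 + 5*(-5 + (-4 + (1/9)*5))/(3*(16 - 3*(-4 + (1/9)*5))))*(-6) = (-37 + 5*(-5 + (-4 + 5/9))/(3*(16 - 3*(-4 + 5/9))))*(-6) = (-37 + 5*(-5 - 31/9)/(3*(16 - 3*(-31/9))))*(-6) = (-37 + (5/3)*(-76/9)/(16 + 31/3))*(-6) = (-37 + (5/3)*(-76/9)/(79/3))*(-6) = (-37 + (5/3)*(3/79)*(-76/9))*(-6) = (-37 - 380/711)*(-6) = -26687/711*(-6) = 53374/237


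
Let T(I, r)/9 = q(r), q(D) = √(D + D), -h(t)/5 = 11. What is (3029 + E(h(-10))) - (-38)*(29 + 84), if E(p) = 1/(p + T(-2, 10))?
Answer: 2057752/281 - 18*√5/1405 ≈ 7322.9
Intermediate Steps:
h(t) = -55 (h(t) = -5*11 = -55)
q(D) = √2*√D (q(D) = √(2*D) = √2*√D)
T(I, r) = 9*√2*√r (T(I, r) = 9*(√2*√r) = 9*√2*√r)
E(p) = 1/(p + 18*√5) (E(p) = 1/(p + 9*√2*√10) = 1/(p + 18*√5))
(3029 + E(h(-10))) - (-38)*(29 + 84) = (3029 + 1/(-55 + 18*√5)) - (-38)*(29 + 84) = (3029 + 1/(-55 + 18*√5)) - (-38)*113 = (3029 + 1/(-55 + 18*√5)) - 1*(-4294) = (3029 + 1/(-55 + 18*√5)) + 4294 = 7323 + 1/(-55 + 18*√5)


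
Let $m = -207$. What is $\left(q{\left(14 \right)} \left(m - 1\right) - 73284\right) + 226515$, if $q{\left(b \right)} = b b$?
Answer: $112463$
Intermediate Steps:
$q{\left(b \right)} = b^{2}$
$\left(q{\left(14 \right)} \left(m - 1\right) - 73284\right) + 226515 = \left(14^{2} \left(-207 - 1\right) - 73284\right) + 226515 = \left(196 \left(-208\right) - 73284\right) + 226515 = \left(-40768 - 73284\right) + 226515 = -114052 + 226515 = 112463$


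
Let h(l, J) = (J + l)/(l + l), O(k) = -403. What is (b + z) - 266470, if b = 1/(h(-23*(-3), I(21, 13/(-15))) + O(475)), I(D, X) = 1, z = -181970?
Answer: -12454075749/27772 ≈ -4.4844e+5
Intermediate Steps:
h(l, J) = (J + l)/(2*l) (h(l, J) = (J + l)/((2*l)) = (J + l)*(1/(2*l)) = (J + l)/(2*l))
b = -69/27772 (b = 1/((1 - 23*(-3))/(2*((-23*(-3)))) - 403) = 1/((½)*(1 + 69)/69 - 403) = 1/((½)*(1/69)*70 - 403) = 1/(35/69 - 403) = 1/(-27772/69) = -69/27772 ≈ -0.0024845)
(b + z) - 266470 = (-69/27772 - 181970) - 266470 = -5053670909/27772 - 266470 = -12454075749/27772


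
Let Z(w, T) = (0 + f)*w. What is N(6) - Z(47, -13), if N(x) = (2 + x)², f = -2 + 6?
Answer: -124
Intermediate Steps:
f = 4
Z(w, T) = 4*w (Z(w, T) = (0 + 4)*w = 4*w)
N(6) - Z(47, -13) = (2 + 6)² - 4*47 = 8² - 1*188 = 64 - 188 = -124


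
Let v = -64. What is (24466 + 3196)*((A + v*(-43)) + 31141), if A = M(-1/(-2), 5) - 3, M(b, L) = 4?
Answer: 937575828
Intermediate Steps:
A = 1 (A = 4 - 3 = 1)
(24466 + 3196)*((A + v*(-43)) + 31141) = (24466 + 3196)*((1 - 64*(-43)) + 31141) = 27662*((1 + 2752) + 31141) = 27662*(2753 + 31141) = 27662*33894 = 937575828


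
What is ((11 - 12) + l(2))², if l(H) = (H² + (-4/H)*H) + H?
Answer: 1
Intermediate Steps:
l(H) = -4 + H + H² (l(H) = (H² - 4) + H = (-4 + H²) + H = -4 + H + H²)
((11 - 12) + l(2))² = ((11 - 12) + (-4 + 2 + 2²))² = (-1 + (-4 + 2 + 4))² = (-1 + 2)² = 1² = 1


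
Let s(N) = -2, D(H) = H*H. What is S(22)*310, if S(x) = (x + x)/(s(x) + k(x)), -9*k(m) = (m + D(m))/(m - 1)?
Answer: -644490/221 ≈ -2916.2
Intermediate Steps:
D(H) = H**2
k(m) = -(m + m**2)/(9*(-1 + m)) (k(m) = -(m + m**2)/(9*(m - 1)) = -(m + m**2)/(9*(-1 + m)))
S(x) = 2*x/(-2 + x*(-1 - x)/(9*(-1 + x))) (S(x) = (x + x)/(-2 + x*(-1 - x)/(9*(-1 + x))) = (2*x)/(-2 + x*(-1 - x)/(9*(-1 + x))) = 2*x/(-2 + x*(-1 - x)/(9*(-1 + x))))
S(22)*310 = (18*22*(1 - 1*22)/(-18 + 22**2 + 19*22))*310 = (18*22*(1 - 22)/(-18 + 484 + 418))*310 = (18*22*(-21)/884)*310 = (18*22*(1/884)*(-21))*310 = -2079/221*310 = -644490/221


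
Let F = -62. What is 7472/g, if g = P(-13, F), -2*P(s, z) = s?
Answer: 14944/13 ≈ 1149.5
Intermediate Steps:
P(s, z) = -s/2
g = 13/2 (g = -½*(-13) = 13/2 ≈ 6.5000)
7472/g = 7472/(13/2) = 7472*(2/13) = 14944/13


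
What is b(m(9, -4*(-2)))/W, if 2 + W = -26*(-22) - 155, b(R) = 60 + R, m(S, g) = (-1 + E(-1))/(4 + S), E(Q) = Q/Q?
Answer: 12/83 ≈ 0.14458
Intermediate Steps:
E(Q) = 1
m(S, g) = 0 (m(S, g) = (-1 + 1)/(4 + S) = 0/(4 + S) = 0)
W = 415 (W = -2 + (-26*(-22) - 155) = -2 + (572 - 155) = -2 + 417 = 415)
b(m(9, -4*(-2)))/W = (60 + 0)/415 = 60*(1/415) = 12/83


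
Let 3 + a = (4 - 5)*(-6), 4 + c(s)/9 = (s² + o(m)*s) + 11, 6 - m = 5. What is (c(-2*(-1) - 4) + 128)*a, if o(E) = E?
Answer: 627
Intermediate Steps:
m = 1 (m = 6 - 1*5 = 6 - 5 = 1)
c(s) = 63 + 9*s + 9*s² (c(s) = -36 + 9*((s² + 1*s) + 11) = -36 + 9*((s² + s) + 11) = -36 + 9*((s + s²) + 11) = -36 + 9*(11 + s + s²) = -36 + (99 + 9*s + 9*s²) = 63 + 9*s + 9*s²)
a = 3 (a = -3 + (4 - 5)*(-6) = -3 - 1*(-6) = -3 + 6 = 3)
(c(-2*(-1) - 4) + 128)*a = ((63 + 9*(-2*(-1) - 4) + 9*(-2*(-1) - 4)²) + 128)*3 = ((63 + 9*(2 - 4) + 9*(2 - 4)²) + 128)*3 = ((63 + 9*(-2) + 9*(-2)²) + 128)*3 = ((63 - 18 + 9*4) + 128)*3 = ((63 - 18 + 36) + 128)*3 = (81 + 128)*3 = 209*3 = 627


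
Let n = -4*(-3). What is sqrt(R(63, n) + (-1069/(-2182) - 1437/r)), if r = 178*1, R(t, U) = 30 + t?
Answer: sqrt(805328813506)/97099 ≈ 9.2421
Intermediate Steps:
n = 12
r = 178
sqrt(R(63, n) + (-1069/(-2182) - 1437/r)) = sqrt((30 + 63) + (-1069/(-2182) - 1437/178)) = sqrt(93 + (-1069*(-1/2182) - 1437*1/178)) = sqrt(93 + (1069/2182 - 1437/178)) = sqrt(93 - 736313/97099) = sqrt(8293894/97099) = sqrt(805328813506)/97099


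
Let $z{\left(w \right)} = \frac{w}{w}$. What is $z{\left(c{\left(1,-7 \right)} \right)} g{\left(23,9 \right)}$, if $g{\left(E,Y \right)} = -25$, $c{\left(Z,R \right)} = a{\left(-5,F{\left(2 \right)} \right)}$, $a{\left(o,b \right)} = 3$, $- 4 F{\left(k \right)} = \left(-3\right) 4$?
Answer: $-25$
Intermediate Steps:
$F{\left(k \right)} = 3$ ($F{\left(k \right)} = - \frac{\left(-3\right) 4}{4} = \left(- \frac{1}{4}\right) \left(-12\right) = 3$)
$c{\left(Z,R \right)} = 3$
$z{\left(w \right)} = 1$
$z{\left(c{\left(1,-7 \right)} \right)} g{\left(23,9 \right)} = 1 \left(-25\right) = -25$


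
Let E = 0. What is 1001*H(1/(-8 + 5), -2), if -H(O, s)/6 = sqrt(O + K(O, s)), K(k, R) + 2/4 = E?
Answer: -1001*I*sqrt(30) ≈ -5482.7*I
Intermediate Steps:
K(k, R) = -1/2 (K(k, R) = -1/2 + 0 = -1/2)
H(O, s) = -6*sqrt(-1/2 + O) (H(O, s) = -6*sqrt(O - 1/2) = -6*sqrt(-1/2 + O))
1001*H(1/(-8 + 5), -2) = 1001*(-3*sqrt(-2 + 4/(-8 + 5))) = 1001*(-3*sqrt(-2 + 4/(-3))) = 1001*(-3*sqrt(-2 + 4*(-1/3))) = 1001*(-3*sqrt(-2 - 4/3)) = 1001*(-I*sqrt(30)) = -1001*I*sqrt(30)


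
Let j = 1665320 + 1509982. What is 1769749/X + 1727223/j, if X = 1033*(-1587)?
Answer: -929309414155/1735166005014 ≈ -0.53557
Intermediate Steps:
j = 3175302
X = -1639371
1769749/X + 1727223/j = 1769749/(-1639371) + 1727223/3175302 = 1769749*(-1/1639371) + 1727223*(1/3175302) = -1769749/1639371 + 575741/1058434 = -929309414155/1735166005014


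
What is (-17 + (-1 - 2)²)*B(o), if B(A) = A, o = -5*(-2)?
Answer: -80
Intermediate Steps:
o = 10
(-17 + (-1 - 2)²)*B(o) = (-17 + (-1 - 2)²)*10 = (-17 + (-3)²)*10 = (-17 + 9)*10 = -8*10 = -80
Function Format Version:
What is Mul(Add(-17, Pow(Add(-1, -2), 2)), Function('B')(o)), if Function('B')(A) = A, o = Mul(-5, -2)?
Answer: -80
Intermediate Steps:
o = 10
Mul(Add(-17, Pow(Add(-1, -2), 2)), Function('B')(o)) = Mul(Add(-17, Pow(Add(-1, -2), 2)), 10) = Mul(Add(-17, Pow(-3, 2)), 10) = Mul(Add(-17, 9), 10) = Mul(-8, 10) = -80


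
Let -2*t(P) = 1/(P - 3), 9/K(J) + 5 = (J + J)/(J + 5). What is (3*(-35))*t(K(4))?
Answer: -1295/128 ≈ -10.117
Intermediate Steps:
K(J) = 9/(-5 + 2*J/(5 + J)) (K(J) = 9/(-5 + (J + J)/(J + 5)) = 9/(-5 + (2*J)/(5 + J)) = 9/(-5 + 2*J/(5 + J)))
t(P) = -1/(2*(-3 + P)) (t(P) = -1/(2*(P - 3)) = -1/(2*(-3 + P)))
(3*(-35))*t(K(4)) = (3*(-35))*(-1/(-6 + 2*(9*(-5 - 1*4)/(25 + 3*4)))) = -(-105)/(-6 + 2*(9*(-5 - 4)/(25 + 12))) = -(-105)/(-6 + 2*(9*(-9)/37)) = -(-105)/(-6 + 2*(9*(1/37)*(-9))) = -(-105)/(-6 + 2*(-81/37)) = -(-105)/(-6 - 162/37) = -(-105)/(-384/37) = -(-105)*(-37)/384 = -105*37/384 = -1295/128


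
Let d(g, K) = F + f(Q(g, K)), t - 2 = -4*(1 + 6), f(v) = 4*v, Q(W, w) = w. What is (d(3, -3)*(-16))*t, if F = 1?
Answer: -4576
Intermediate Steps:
t = -26 (t = 2 - 4*(1 + 6) = 2 - 4*7 = 2 - 28 = -26)
d(g, K) = 1 + 4*K
(d(3, -3)*(-16))*t = ((1 + 4*(-3))*(-16))*(-26) = ((1 - 12)*(-16))*(-26) = -11*(-16)*(-26) = 176*(-26) = -4576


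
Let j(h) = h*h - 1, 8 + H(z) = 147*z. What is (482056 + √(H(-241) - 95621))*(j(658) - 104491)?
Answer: 158341898432 + 1313888*I*√8191 ≈ 1.5834e+11 + 1.1891e+8*I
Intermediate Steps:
H(z) = -8 + 147*z
j(h) = -1 + h² (j(h) = h² - 1 = -1 + h²)
(482056 + √(H(-241) - 95621))*(j(658) - 104491) = (482056 + √((-8 + 147*(-241)) - 95621))*((-1 + 658²) - 104491) = (482056 + √((-8 - 35427) - 95621))*((-1 + 432964) - 104491) = (482056 + √(-35435 - 95621))*(432963 - 104491) = (482056 + √(-131056))*328472 = (482056 + 4*I*√8191)*328472 = 158341898432 + 1313888*I*√8191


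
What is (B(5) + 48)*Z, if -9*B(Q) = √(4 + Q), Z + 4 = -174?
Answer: -25454/3 ≈ -8484.7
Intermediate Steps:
Z = -178 (Z = -4 - 174 = -178)
B(Q) = -√(4 + Q)/9
(B(5) + 48)*Z = (-√(4 + 5)/9 + 48)*(-178) = (-√9/9 + 48)*(-178) = (-⅑*3 + 48)*(-178) = (-⅓ + 48)*(-178) = (143/3)*(-178) = -25454/3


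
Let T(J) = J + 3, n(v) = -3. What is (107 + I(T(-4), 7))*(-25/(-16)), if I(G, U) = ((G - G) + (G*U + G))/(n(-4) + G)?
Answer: 2725/16 ≈ 170.31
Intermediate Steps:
T(J) = 3 + J
I(G, U) = (G + G*U)/(-3 + G) (I(G, U) = ((G - G) + (G*U + G))/(-3 + G) = (0 + (G + G*U))/(-3 + G) = (G + G*U)/(-3 + G))
(107 + I(T(-4), 7))*(-25/(-16)) = (107 + (3 - 4)*(1 + 7)/(-3 + (3 - 4)))*(-25/(-16)) = (107 - 1*8/(-3 - 1))*(-25*(-1/16)) = (107 - 1*8/(-4))*(25/16) = (107 - 1*(-¼)*8)*(25/16) = (107 + 2)*(25/16) = 109*(25/16) = 2725/16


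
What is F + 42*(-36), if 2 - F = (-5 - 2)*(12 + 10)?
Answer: -1356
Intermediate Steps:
F = 156 (F = 2 - (-5 - 2)*(12 + 10) = 2 - (-7)*22 = 2 - 1*(-154) = 2 + 154 = 156)
F + 42*(-36) = 156 + 42*(-36) = 156 - 1512 = -1356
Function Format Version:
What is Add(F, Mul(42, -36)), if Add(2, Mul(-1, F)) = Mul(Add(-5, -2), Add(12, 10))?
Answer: -1356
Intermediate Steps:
F = 156 (F = Add(2, Mul(-1, Mul(Add(-5, -2), Add(12, 10)))) = Add(2, Mul(-1, Mul(-7, 22))) = Add(2, Mul(-1, -154)) = Add(2, 154) = 156)
Add(F, Mul(42, -36)) = Add(156, Mul(42, -36)) = Add(156, -1512) = -1356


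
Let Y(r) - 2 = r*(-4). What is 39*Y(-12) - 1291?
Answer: 659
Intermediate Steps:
Y(r) = 2 - 4*r (Y(r) = 2 + r*(-4) = 2 - 4*r)
39*Y(-12) - 1291 = 39*(2 - 4*(-12)) - 1291 = 39*(2 + 48) - 1291 = 39*50 - 1291 = 1950 - 1291 = 659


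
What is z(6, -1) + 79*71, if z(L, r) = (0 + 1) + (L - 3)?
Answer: 5613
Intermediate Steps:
z(L, r) = -2 + L (z(L, r) = 1 + (-3 + L) = -2 + L)
z(6, -1) + 79*71 = (-2 + 6) + 79*71 = 4 + 5609 = 5613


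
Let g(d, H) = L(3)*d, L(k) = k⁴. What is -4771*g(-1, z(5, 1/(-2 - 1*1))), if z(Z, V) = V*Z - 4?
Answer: 386451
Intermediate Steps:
z(Z, V) = -4 + V*Z
g(d, H) = 81*d (g(d, H) = 3⁴*d = 81*d)
-4771*g(-1, z(5, 1/(-2 - 1*1))) = -386451*(-1) = -4771*(-81) = 386451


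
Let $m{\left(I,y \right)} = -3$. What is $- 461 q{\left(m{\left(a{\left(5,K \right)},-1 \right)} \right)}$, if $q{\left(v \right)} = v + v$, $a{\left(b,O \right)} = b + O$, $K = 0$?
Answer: $2766$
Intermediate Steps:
$a{\left(b,O \right)} = O + b$
$q{\left(v \right)} = 2 v$
$- 461 q{\left(m{\left(a{\left(5,K \right)},-1 \right)} \right)} = - 461 \cdot 2 \left(-3\right) = \left(-461\right) \left(-6\right) = 2766$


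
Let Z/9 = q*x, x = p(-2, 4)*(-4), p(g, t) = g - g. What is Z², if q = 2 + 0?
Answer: 0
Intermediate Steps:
p(g, t) = 0
q = 2
x = 0 (x = 0*(-4) = 0)
Z = 0 (Z = 9*(2*0) = 9*0 = 0)
Z² = 0² = 0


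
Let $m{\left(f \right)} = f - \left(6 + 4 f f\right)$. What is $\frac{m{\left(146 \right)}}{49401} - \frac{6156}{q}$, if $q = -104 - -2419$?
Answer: $- \frac{501174616}{114363315} \approx -4.3823$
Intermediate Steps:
$q = 2315$ ($q = -104 + 2419 = 2315$)
$m{\left(f \right)} = -6 + f - 4 f^{2}$ ($m{\left(f \right)} = f - \left(6 + 4 f^{2}\right) = -6 + f - 4 f^{2}$)
$\frac{m{\left(146 \right)}}{49401} - \frac{6156}{q} = \frac{-6 + 146 - 4 \cdot 146^{2}}{49401} - \frac{6156}{2315} = \left(-6 + 146 - 85264\right) \frac{1}{49401} - \frac{6156}{2315} = \left(-85124\right) \frac{1}{49401} - \frac{6156}{2315} = - \frac{85124}{49401} - \frac{6156}{2315} = - \frac{501174616}{114363315}$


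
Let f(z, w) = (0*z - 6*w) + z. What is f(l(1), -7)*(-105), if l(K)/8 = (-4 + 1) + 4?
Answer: -5250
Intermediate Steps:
l(K) = 8 (l(K) = 8*((-4 + 1) + 4) = 8*(-3 + 4) = 8*1 = 8)
f(z, w) = z - 6*w (f(z, w) = (0 - 6*w) + z = -6*w + z = z - 6*w)
f(l(1), -7)*(-105) = (8 - 6*(-7))*(-105) = (8 + 42)*(-105) = 50*(-105) = -5250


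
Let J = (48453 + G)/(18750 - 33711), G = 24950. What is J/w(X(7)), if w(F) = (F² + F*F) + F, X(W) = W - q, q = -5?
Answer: -73403/4488300 ≈ -0.016354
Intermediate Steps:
J = -73403/14961 (J = (48453 + 24950)/(18750 - 33711) = 73403/(-14961) = 73403*(-1/14961) = -73403/14961 ≈ -4.9063)
X(W) = 5 + W (X(W) = W - 1*(-5) = W + 5 = 5 + W)
w(F) = F + 2*F² (w(F) = (F² + F²) + F = 2*F² + F = F + 2*F²)
J/w(X(7)) = -73403*1/((1 + 2*(5 + 7))*(5 + 7))/14961 = -73403*1/(12*(1 + 2*12))/14961 = -73403*1/(12*(1 + 24))/14961 = -73403/(14961*(12*25)) = -73403/14961/300 = -73403/14961*1/300 = -73403/4488300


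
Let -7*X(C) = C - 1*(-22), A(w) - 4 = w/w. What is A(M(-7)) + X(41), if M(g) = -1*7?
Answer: -4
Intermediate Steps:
M(g) = -7
A(w) = 5 (A(w) = 4 + w/w = 4 + 1 = 5)
X(C) = -22/7 - C/7 (X(C) = -(C - 1*(-22))/7 = -(C + 22)/7 = -(22 + C)/7 = -22/7 - C/7)
A(M(-7)) + X(41) = 5 + (-22/7 - ⅐*41) = 5 + (-22/7 - 41/7) = 5 - 9 = -4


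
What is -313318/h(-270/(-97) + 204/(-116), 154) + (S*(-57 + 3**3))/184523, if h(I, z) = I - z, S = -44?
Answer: 162632411405362/79403752837 ≈ 2048.2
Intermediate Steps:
-313318/h(-270/(-97) + 204/(-116), 154) + (S*(-57 + 3**3))/184523 = -313318/((-270/(-97) + 204/(-116)) - 1*154) - 44*(-57 + 3**3)/184523 = -313318/((-270*(-1/97) + 204*(-1/116)) - 154) - 44*(-57 + 27)*(1/184523) = -313318/((270/97 - 51/29) - 154) - 44*(-30)*(1/184523) = -313318/(2883/2813 - 154) + 1320*(1/184523) = -313318/(-430319/2813) + 1320/184523 = -313318*(-2813/430319) + 1320/184523 = 881363534/430319 + 1320/184523 = 162632411405362/79403752837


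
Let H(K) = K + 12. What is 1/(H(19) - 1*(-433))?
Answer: 1/464 ≈ 0.0021552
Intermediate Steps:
H(K) = 12 + K
1/(H(19) - 1*(-433)) = 1/((12 + 19) - 1*(-433)) = 1/(31 + 433) = 1/464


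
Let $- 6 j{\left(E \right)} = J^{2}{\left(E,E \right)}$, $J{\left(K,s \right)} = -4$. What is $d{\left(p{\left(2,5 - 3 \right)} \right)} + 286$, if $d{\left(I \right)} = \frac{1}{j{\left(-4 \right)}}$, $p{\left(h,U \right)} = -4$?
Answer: $\frac{2285}{8} \approx 285.63$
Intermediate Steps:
$j{\left(E \right)} = - \frac{8}{3}$ ($j{\left(E \right)} = - \frac{\left(-4\right)^{2}}{6} = \left(- \frac{1}{6}\right) 16 = - \frac{8}{3}$)
$d{\left(I \right)} = - \frac{3}{8}$ ($d{\left(I \right)} = \frac{1}{- \frac{8}{3}} = - \frac{3}{8}$)
$d{\left(p{\left(2,5 - 3 \right)} \right)} + 286 = - \frac{3}{8} + 286 = \frac{2285}{8}$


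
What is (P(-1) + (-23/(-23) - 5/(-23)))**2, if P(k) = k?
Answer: 25/529 ≈ 0.047259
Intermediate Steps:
(P(-1) + (-23/(-23) - 5/(-23)))**2 = (-1 + (-23/(-23) - 5/(-23)))**2 = (-1 + (-23*(-1/23) - 5*(-1/23)))**2 = (-1 + (1 + 5/23))**2 = (-1 + 28/23)**2 = (5/23)**2 = 25/529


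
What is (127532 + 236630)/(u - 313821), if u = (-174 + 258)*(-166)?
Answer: -364162/327765 ≈ -1.1110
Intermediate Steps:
u = -13944 (u = 84*(-166) = -13944)
(127532 + 236630)/(u - 313821) = (127532 + 236630)/(-13944 - 313821) = 364162/(-327765) = 364162*(-1/327765) = -364162/327765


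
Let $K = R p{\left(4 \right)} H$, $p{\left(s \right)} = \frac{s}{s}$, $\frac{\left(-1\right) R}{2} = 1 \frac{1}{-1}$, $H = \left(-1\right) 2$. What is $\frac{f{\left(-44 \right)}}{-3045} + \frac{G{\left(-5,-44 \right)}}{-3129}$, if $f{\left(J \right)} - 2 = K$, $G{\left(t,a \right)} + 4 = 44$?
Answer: $- \frac{262}{21605} \approx -0.012127$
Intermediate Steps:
$H = -2$
$G{\left(t,a \right)} = 40$ ($G{\left(t,a \right)} = -4 + 44 = 40$)
$R = 2$ ($R = - 2 \cdot 1 \frac{1}{-1} = - 2 \cdot 1 \left(-1\right) = \left(-2\right) \left(-1\right) = 2$)
$p{\left(s \right)} = 1$
$K = -4$ ($K = 2 \cdot 1 \left(-2\right) = 2 \left(-2\right) = -4$)
$f{\left(J \right)} = -2$ ($f{\left(J \right)} = 2 - 4 = -2$)
$\frac{f{\left(-44 \right)}}{-3045} + \frac{G{\left(-5,-44 \right)}}{-3129} = - \frac{2}{-3045} + \frac{40}{-3129} = \left(-2\right) \left(- \frac{1}{3045}\right) + 40 \left(- \frac{1}{3129}\right) = \frac{2}{3045} - \frac{40}{3129} = - \frac{262}{21605}$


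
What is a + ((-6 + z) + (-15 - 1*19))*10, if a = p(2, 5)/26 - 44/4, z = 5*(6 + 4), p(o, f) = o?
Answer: 1158/13 ≈ 89.077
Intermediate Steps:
z = 50 (z = 5*10 = 50)
a = -142/13 (a = 2/26 - 44/4 = 2*(1/26) - 44*¼ = 1/13 - 11 = -142/13 ≈ -10.923)
a + ((-6 + z) + (-15 - 1*19))*10 = -142/13 + ((-6 + 50) + (-15 - 1*19))*10 = -142/13 + (44 + (-15 - 19))*10 = -142/13 + (44 - 34)*10 = -142/13 + 10*10 = -142/13 + 100 = 1158/13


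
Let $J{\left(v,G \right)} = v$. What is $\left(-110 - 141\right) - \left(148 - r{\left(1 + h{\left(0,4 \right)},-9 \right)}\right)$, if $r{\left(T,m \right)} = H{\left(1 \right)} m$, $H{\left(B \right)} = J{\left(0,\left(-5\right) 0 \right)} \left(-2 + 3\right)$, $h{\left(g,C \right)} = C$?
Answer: $-399$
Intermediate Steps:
$H{\left(B \right)} = 0$ ($H{\left(B \right)} = 0 \left(-2 + 3\right) = 0 \cdot 1 = 0$)
$r{\left(T,m \right)} = 0$ ($r{\left(T,m \right)} = 0 m = 0$)
$\left(-110 - 141\right) - \left(148 - r{\left(1 + h{\left(0,4 \right)},-9 \right)}\right) = \left(-110 - 141\right) - \left(148 - 0\right) = -251 - \left(148 + 0\right) = -251 - 148 = -399$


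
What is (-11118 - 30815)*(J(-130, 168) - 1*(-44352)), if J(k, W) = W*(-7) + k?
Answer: -1805047918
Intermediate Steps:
J(k, W) = k - 7*W (J(k, W) = -7*W + k = k - 7*W)
(-11118 - 30815)*(J(-130, 168) - 1*(-44352)) = (-11118 - 30815)*((-130 - 7*168) - 1*(-44352)) = -41933*((-130 - 1176) + 44352) = -41933*(-1306 + 44352) = -41933*43046 = -1805047918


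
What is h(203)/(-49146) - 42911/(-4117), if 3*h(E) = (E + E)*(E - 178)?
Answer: 3142462234/303501123 ≈ 10.354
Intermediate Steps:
h(E) = 2*E*(-178 + E)/3 (h(E) = ((E + E)*(E - 178))/3 = ((2*E)*(-178 + E))/3 = (2*E*(-178 + E))/3 = 2*E*(-178 + E)/3)
h(203)/(-49146) - 42911/(-4117) = ((⅔)*203*(-178 + 203))/(-49146) - 42911/(-4117) = ((⅔)*203*25)*(-1/49146) - 42911*(-1/4117) = (10150/3)*(-1/49146) + 42911/4117 = -5075/73719 + 42911/4117 = 3142462234/303501123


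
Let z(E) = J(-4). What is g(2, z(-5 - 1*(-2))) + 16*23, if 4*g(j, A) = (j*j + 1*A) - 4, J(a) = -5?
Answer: 1467/4 ≈ 366.75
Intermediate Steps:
z(E) = -5
g(j, A) = -1 + A/4 + j²/4 (g(j, A) = ((j*j + 1*A) - 4)/4 = ((j² + A) - 4)/4 = ((A + j²) - 4)/4 = (-4 + A + j²)/4 = -1 + A/4 + j²/4)
g(2, z(-5 - 1*(-2))) + 16*23 = (-1 + (¼)*(-5) + (¼)*2²) + 16*23 = (-1 - 5/4 + (¼)*4) + 368 = (-1 - 5/4 + 1) + 368 = -5/4 + 368 = 1467/4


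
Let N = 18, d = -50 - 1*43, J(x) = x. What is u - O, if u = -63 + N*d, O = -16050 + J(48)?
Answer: 14265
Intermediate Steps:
d = -93 (d = -50 - 43 = -93)
O = -16002 (O = -16050 + 48 = -16002)
u = -1737 (u = -63 + 18*(-93) = -63 - 1674 = -1737)
u - O = -1737 - 1*(-16002) = -1737 + 16002 = 14265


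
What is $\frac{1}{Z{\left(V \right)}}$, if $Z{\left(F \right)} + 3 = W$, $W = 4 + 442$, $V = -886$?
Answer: $\frac{1}{443} \approx 0.0022573$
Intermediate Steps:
$W = 446$
$Z{\left(F \right)} = 443$ ($Z{\left(F \right)} = -3 + 446 = 443$)
$\frac{1}{Z{\left(V \right)}} = \frac{1}{443}$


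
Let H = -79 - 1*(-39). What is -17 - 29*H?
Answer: 1143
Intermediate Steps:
H = -40 (H = -79 + 39 = -40)
-17 - 29*H = -17 - 29*(-40) = -17 + 1160 = 1143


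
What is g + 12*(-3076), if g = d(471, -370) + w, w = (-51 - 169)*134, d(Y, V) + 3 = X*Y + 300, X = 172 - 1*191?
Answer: -75044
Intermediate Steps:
X = -19 (X = 172 - 191 = -19)
d(Y, V) = 297 - 19*Y (d(Y, V) = -3 + (-19*Y + 300) = -3 + (300 - 19*Y) = 297 - 19*Y)
w = -29480 (w = -220*134 = -29480)
g = -38132 (g = (297 - 19*471) - 29480 = (297 - 8949) - 29480 = -8652 - 29480 = -38132)
g + 12*(-3076) = -38132 + 12*(-3076) = -38132 - 36912 = -75044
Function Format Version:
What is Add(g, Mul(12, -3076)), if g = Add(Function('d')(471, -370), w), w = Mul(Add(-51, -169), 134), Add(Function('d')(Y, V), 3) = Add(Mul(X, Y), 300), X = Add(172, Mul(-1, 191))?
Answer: -75044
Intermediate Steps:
X = -19 (X = Add(172, -191) = -19)
Function('d')(Y, V) = Add(297, Mul(-19, Y)) (Function('d')(Y, V) = Add(-3, Add(Mul(-19, Y), 300)) = Add(-3, Add(300, Mul(-19, Y))) = Add(297, Mul(-19, Y)))
w = -29480 (w = Mul(-220, 134) = -29480)
g = -38132 (g = Add(Add(297, Mul(-19, 471)), -29480) = Add(Add(297, -8949), -29480) = Add(-8652, -29480) = -38132)
Add(g, Mul(12, -3076)) = Add(-38132, Mul(12, -3076)) = Add(-38132, -36912) = -75044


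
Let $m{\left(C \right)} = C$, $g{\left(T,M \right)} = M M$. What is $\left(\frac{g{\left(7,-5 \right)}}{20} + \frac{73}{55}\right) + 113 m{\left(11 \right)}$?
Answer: $\frac{274027}{220} \approx 1245.6$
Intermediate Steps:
$g{\left(T,M \right)} = M^{2}$
$\left(\frac{g{\left(7,-5 \right)}}{20} + \frac{73}{55}\right) + 113 m{\left(11 \right)} = \left(\frac{\left(-5\right)^{2}}{20} + \frac{73}{55}\right) + 113 \cdot 11 = \left(25 \cdot \frac{1}{20} + 73 \cdot \frac{1}{55}\right) + 1243 = \left(\frac{5}{4} + \frac{73}{55}\right) + 1243 = \frac{567}{220} + 1243 = \frac{274027}{220}$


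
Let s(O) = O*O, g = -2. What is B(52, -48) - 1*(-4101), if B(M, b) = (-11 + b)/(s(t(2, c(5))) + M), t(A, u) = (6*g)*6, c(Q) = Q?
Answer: 21472777/5236 ≈ 4101.0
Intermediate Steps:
t(A, u) = -72 (t(A, u) = (6*(-2))*6 = -12*6 = -72)
s(O) = O**2
B(M, b) = (-11 + b)/(5184 + M) (B(M, b) = (-11 + b)/((-72)**2 + M) = (-11 + b)/(5184 + M))
B(52, -48) - 1*(-4101) = (-11 - 48)/(5184 + 52) - 1*(-4101) = -59/5236 + 4101 = 21472777/5236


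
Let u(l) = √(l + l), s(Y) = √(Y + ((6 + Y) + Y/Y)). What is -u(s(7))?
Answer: -√2*21^(¼) ≈ -3.0274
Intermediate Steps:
s(Y) = √(7 + 2*Y) (s(Y) = √(Y + ((6 + Y) + 1)) = √(Y + (7 + Y)) = √(7 + 2*Y))
u(l) = √2*√l (u(l) = √(2*l) = √2*√l)
-u(s(7)) = -√2*√(√(7 + 2*7)) = -√2*√(√(7 + 14)) = -√2*√(√21) = -√2*21^(¼)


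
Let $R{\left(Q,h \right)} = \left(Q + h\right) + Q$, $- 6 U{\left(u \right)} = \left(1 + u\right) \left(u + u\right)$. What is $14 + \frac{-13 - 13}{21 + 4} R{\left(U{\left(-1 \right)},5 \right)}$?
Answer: $\frac{44}{5} \approx 8.8$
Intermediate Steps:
$U{\left(u \right)} = - \frac{u \left(1 + u\right)}{3}$ ($U{\left(u \right)} = - \frac{\left(1 + u\right) \left(u + u\right)}{6} = - \frac{\left(1 + u\right) 2 u}{6} = - \frac{2 u \left(1 + u\right)}{6} = - \frac{u \left(1 + u\right)}{3}$)
$R{\left(Q,h \right)} = h + 2 Q$
$14 + \frac{-13 - 13}{21 + 4} R{\left(U{\left(-1 \right)},5 \right)} = 14 + \frac{-13 - 13}{21 + 4} \left(5 + 2 \left(\left(- \frac{1}{3}\right) \left(-1\right) \left(1 - 1\right)\right)\right) = 14 + - \frac{26}{25} \left(5 + 2 \left(\left(- \frac{1}{3}\right) \left(-1\right) 0\right)\right) = 14 + \left(-26\right) \frac{1}{25} \left(5 + 2 \cdot 0\right) = 14 - \frac{26 \left(5 + 0\right)}{25} = 14 - \frac{26}{5} = \frac{44}{5}$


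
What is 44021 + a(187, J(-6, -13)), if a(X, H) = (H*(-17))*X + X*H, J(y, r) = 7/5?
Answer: 199161/5 ≈ 39832.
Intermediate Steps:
J(y, r) = 7/5 (J(y, r) = 7*(⅕) = 7/5)
a(X, H) = -16*H*X (a(X, H) = (-17*H)*X + H*X = -17*H*X + H*X = -16*H*X)
44021 + a(187, J(-6, -13)) = 44021 - 16*7/5*187 = 44021 - 20944/5 = 199161/5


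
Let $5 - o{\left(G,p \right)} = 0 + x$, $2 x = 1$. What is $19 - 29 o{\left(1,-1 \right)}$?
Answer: $- \frac{223}{2} \approx -111.5$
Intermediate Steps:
$x = \frac{1}{2}$ ($x = \frac{1}{2} \cdot 1 = \frac{1}{2} \approx 0.5$)
$o{\left(G,p \right)} = \frac{9}{2}$ ($o{\left(G,p \right)} = 5 - \left(0 + \frac{1}{2}\right) = 5 - \frac{1}{2} = \frac{9}{2}$)
$19 - 29 o{\left(1,-1 \right)} = 19 - \frac{261}{2} = - \frac{223}{2}$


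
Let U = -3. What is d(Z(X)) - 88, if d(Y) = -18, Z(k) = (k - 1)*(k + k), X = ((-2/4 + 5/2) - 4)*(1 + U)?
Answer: -106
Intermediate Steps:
X = 4 (X = ((-2/4 + 5/2) - 4)*(1 - 3) = ((-2*¼ + 5*(½)) - 4)*(-2) = ((-½ + 5/2) - 4)*(-2) = (2 - 4)*(-2) = -2*(-2) = 4)
Z(k) = 2*k*(-1 + k) (Z(k) = (-1 + k)*(2*k) = 2*k*(-1 + k))
d(Z(X)) - 88 = -18 - 88 = -106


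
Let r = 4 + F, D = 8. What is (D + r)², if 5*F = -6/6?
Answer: 3481/25 ≈ 139.24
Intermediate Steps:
F = -⅕ (F = (-6/6)/5 = (-6*⅙)/5 = (⅕)*(-1) = -⅕ ≈ -0.20000)
r = 19/5 (r = 4 - ⅕ = 19/5 ≈ 3.8000)
(D + r)² = (8 + 19/5)² = (59/5)² = 3481/25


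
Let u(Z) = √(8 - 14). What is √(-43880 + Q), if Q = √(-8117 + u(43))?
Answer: √(-43880 + √(-8117 + I*√6)) ≈ 0.215 + 209.48*I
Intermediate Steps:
u(Z) = I*√6 (u(Z) = √(-6) = I*√6)
Q = √(-8117 + I*√6) ≈ 0.014 + 90.094*I
√(-43880 + Q) = √(-43880 + √(-8117 + I*√6))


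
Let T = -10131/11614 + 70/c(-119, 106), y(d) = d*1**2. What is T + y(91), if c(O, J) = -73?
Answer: 75599259/847822 ≈ 89.169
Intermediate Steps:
y(d) = d (y(d) = d*1 = d)
T = -1552543/847822 (T = -10131/11614 + 70/(-73) = -10131*1/11614 + 70*(-1/73) = -10131/11614 - 70/73 = -1552543/847822 ≈ -1.8312)
T + y(91) = -1552543/847822 + 91 = 75599259/847822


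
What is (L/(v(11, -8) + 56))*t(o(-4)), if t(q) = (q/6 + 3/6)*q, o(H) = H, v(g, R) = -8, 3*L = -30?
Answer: -5/36 ≈ -0.13889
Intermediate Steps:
L = -10 (L = (⅓)*(-30) = -10)
t(q) = q*(½ + q/6) (t(q) = (q*(⅙) + 3*(⅙))*q = (q/6 + ½)*q = (½ + q/6)*q = q*(½ + q/6))
(L/(v(11, -8) + 56))*t(o(-4)) = (-10/(-8 + 56))*((⅙)*(-4)*(3 - 4)) = (-10/48)*((⅙)*(-4)*(-1)) = ((1/48)*(-10))*(⅔) = -5/24*⅔ = -5/36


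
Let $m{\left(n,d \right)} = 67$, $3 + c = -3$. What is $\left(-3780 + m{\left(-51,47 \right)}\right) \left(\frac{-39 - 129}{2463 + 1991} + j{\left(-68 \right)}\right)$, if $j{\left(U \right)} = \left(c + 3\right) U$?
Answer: $- \frac{1686533712}{2227} \approx -7.5731 \cdot 10^{5}$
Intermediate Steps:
$c = -6$ ($c = -3 - 3 = -6$)
$j{\left(U \right)} = - 3 U$ ($j{\left(U \right)} = \left(-6 + 3\right) U = - 3 U$)
$\left(-3780 + m{\left(-51,47 \right)}\right) \left(\frac{-39 - 129}{2463 + 1991} + j{\left(-68 \right)}\right) = \left(-3780 + 67\right) \left(\frac{-39 - 129}{2463 + 1991} - -204\right) = - 3713 \left(- \frac{168}{4454} + 204\right) = - 3713 \left(\left(-168\right) \frac{1}{4454} + 204\right) = - 3713 \left(- \frac{84}{2227} + 204\right) = \left(-3713\right) \frac{454224}{2227} = - \frac{1686533712}{2227}$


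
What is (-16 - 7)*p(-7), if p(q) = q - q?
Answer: 0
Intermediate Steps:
p(q) = 0
(-16 - 7)*p(-7) = (-16 - 7)*0 = -23*0 = 0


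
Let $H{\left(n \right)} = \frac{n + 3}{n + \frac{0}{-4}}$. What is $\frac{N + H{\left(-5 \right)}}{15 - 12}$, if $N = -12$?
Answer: $- \frac{58}{15} \approx -3.8667$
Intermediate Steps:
$H{\left(n \right)} = \frac{3 + n}{n}$ ($H{\left(n \right)} = \frac{3 + n}{n + 0 \left(- \frac{1}{4}\right)} = \frac{3 + n}{n + 0} = \frac{3 + n}{n}$)
$\frac{N + H{\left(-5 \right)}}{15 - 12} = \frac{-12 + \frac{3 - 5}{-5}}{15 - 12} = \frac{-12 - - \frac{2}{5}}{3} = \left(-12 + \frac{2}{5}\right) \frac{1}{3} = \left(- \frac{58}{5}\right) \frac{1}{3} = - \frac{58}{15}$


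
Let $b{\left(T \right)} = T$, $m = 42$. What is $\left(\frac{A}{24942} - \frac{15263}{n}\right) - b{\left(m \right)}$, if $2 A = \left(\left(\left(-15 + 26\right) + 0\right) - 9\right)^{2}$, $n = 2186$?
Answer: $- \frac{1335330139}{27261606} \approx -48.982$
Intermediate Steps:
$A = 2$ ($A = \frac{\left(\left(\left(-15 + 26\right) + 0\right) - 9\right)^{2}}{2} = \frac{\left(\left(11 + 0\right) - 9\right)^{2}}{2} = \frac{\left(11 - 9\right)^{2}}{2} = \frac{2^{2}}{2} = \frac{1}{2} \cdot 4 = 2$)
$\left(\frac{A}{24942} - \frac{15263}{n}\right) - b{\left(m \right)} = \left(\frac{2}{24942} - \frac{15263}{2186}\right) - 42 = \left(2 \cdot \frac{1}{24942} - \frac{15263}{2186}\right) - 42 = \left(\frac{1}{12471} - \frac{15263}{2186}\right) - 42 = - \frac{190342687}{27261606} - 42 = - \frac{1335330139}{27261606}$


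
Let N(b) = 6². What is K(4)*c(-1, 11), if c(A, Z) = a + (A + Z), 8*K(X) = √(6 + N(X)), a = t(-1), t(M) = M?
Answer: 9*√42/8 ≈ 7.2908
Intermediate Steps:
N(b) = 36
a = -1
K(X) = √42/8 (K(X) = √(6 + 36)/8 = √42/8)
c(A, Z) = -1 + A + Z (c(A, Z) = -1 + (A + Z) = -1 + A + Z)
K(4)*c(-1, 11) = (√42/8)*(-1 - 1 + 11) = (√42/8)*9 = 9*√42/8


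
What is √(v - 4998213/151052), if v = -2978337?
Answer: I*√140406191704011/6866 ≈ 1725.8*I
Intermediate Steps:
√(v - 4998213/151052) = √(-2978337 - 4998213/151052) = √(-2978337 - 4998213*1/151052) = √(-2978337 - 454383/13732) = √(-40898978067/13732) = I*√140406191704011/6866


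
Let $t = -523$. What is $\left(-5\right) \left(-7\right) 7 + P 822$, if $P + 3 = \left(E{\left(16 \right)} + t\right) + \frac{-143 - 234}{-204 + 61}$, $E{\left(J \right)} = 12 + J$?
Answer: $- \frac{4476383}{11} \approx -4.0694 \cdot 10^{5}$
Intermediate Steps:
$P = - \frac{5449}{11}$ ($P = -3 + \left(\left(\left(12 + 16\right) - 523\right) + \frac{-143 - 234}{-204 + 61}\right) = -3 + \left(\left(28 - 523\right) - \frac{377}{-143}\right) = -3 - \frac{5416}{11} = - \frac{5449}{11} \approx -495.36$)
$\left(-5\right) \left(-7\right) 7 + P 822 = \left(-5\right) \left(-7\right) 7 - \frac{4479078}{11} = 35 \cdot 7 - \frac{4479078}{11} = 245 - \frac{4479078}{11} = - \frac{4476383}{11}$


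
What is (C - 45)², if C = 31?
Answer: 196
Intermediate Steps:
(C - 45)² = (31 - 45)² = (-14)² = 196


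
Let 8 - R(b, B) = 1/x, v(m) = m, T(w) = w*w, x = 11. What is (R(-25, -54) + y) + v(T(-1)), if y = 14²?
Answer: 2254/11 ≈ 204.91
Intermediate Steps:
T(w) = w²
y = 196
R(b, B) = 87/11 (R(b, B) = 8 - 1/11 = 87/11)
(R(-25, -54) + y) + v(T(-1)) = (87/11 + 196) + (-1)² = 2243/11 + 1 = 2254/11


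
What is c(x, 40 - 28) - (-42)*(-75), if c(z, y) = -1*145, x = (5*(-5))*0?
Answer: -3295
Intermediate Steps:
x = 0 (x = -25*0 = 0)
c(z, y) = -145
c(x, 40 - 28) - (-42)*(-75) = -145 - (-42)*(-75) = -145 - 1*3150 = -145 - 3150 = -3295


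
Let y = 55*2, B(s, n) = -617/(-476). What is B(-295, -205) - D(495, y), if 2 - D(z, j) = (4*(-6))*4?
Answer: -46031/476 ≈ -96.704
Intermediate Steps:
B(s, n) = 617/476 (B(s, n) = -617*(-1/476) = 617/476)
y = 110
D(z, j) = 98 (D(z, j) = 2 - 4*(-6)*4 = 2 - (-24)*4 = 2 - 1*(-96) = 2 + 96 = 98)
B(-295, -205) - D(495, y) = 617/476 - 1*98 = 617/476 - 98 = -46031/476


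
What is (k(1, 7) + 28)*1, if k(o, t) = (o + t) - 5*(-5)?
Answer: 61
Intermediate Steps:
k(o, t) = 25 + o + t (k(o, t) = (o + t) + 25 = 25 + o + t)
(k(1, 7) + 28)*1 = ((25 + 1 + 7) + 28)*1 = (33 + 28)*1 = 61*1 = 61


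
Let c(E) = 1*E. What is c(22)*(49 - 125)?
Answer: -1672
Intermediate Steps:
c(E) = E
c(22)*(49 - 125) = 22*(49 - 125) = 22*(-76) = -1672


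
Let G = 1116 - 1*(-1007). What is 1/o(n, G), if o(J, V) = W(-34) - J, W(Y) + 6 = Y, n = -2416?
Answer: 1/2376 ≈ 0.00042088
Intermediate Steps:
W(Y) = -6 + Y
G = 2123 (G = 1116 + 1007 = 2123)
o(J, V) = -40 - J (o(J, V) = (-6 - 34) - J = -40 - J)
1/o(n, G) = 1/(-40 - 1*(-2416)) = 1/(-40 + 2416) = 1/2376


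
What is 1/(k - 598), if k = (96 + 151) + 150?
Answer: -1/201 ≈ -0.0049751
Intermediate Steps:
k = 397 (k = 247 + 150 = 397)
1/(k - 598) = 1/(397 - 598) = 1/(-201) = -1/201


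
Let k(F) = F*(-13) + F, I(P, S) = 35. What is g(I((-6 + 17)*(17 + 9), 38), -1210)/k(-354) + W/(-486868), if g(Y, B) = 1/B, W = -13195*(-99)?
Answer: -28451324963/10603985040 ≈ -2.6831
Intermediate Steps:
W = 1306305
k(F) = -12*F (k(F) = -13*F + F = -12*F)
g(I((-6 + 17)*(17 + 9), 38), -1210)/k(-354) + W/(-486868) = 1/((-1210)*((-12*(-354)))) + 1306305/(-486868) = -1/1210/4248 + 1306305*(-1/486868) = -1/1210*1/4248 - 1306305/486868 = -1/5140080 - 1306305/486868 = -28451324963/10603985040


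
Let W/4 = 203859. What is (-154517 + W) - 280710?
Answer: 380209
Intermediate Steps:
W = 815436 (W = 4*203859 = 815436)
(-154517 + W) - 280710 = (-154517 + 815436) - 280710 = 660919 - 280710 = 380209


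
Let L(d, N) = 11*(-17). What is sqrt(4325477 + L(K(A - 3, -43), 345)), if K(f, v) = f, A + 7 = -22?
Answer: sqrt(4325290) ≈ 2079.7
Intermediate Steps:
A = -29 (A = -7 - 22 = -29)
L(d, N) = -187
sqrt(4325477 + L(K(A - 3, -43), 345)) = sqrt(4325477 - 187) = sqrt(4325290)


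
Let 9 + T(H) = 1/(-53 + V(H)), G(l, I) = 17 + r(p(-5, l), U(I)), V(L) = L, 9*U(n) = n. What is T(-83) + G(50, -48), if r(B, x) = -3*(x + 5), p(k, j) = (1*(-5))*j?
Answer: 1223/136 ≈ 8.9926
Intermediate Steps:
U(n) = n/9
p(k, j) = -5*j
r(B, x) = -15 - 3*x (r(B, x) = -3*(5 + x) = -15 - 3*x)
G(l, I) = 2 - I/3 (G(l, I) = 17 + (-15 - I/3) = 2 - I/3)
T(H) = -9 + 1/(-53 + H)
T(-83) + G(50, -48) = (478 - 9*(-83))/(-53 - 83) + (2 - ⅓*(-48)) = (478 + 747)/(-136) + (2 + 16) = -1/136*1225 + 18 = -1225/136 + 18 = 1223/136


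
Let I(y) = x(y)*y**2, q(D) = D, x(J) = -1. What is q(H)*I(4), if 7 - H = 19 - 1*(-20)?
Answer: 512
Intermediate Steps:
H = -32 (H = 7 - (19 - 1*(-20)) = 7 - (19 + 20) = 7 - 1*39 = 7 - 39 = -32)
I(y) = -y**2
q(H)*I(4) = -(-32)*4**2 = -(-32)*16 = -32*(-16) = 512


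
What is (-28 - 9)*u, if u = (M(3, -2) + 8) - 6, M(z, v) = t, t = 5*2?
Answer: -444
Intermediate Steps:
t = 10
M(z, v) = 10
u = 12 (u = (10 + 8) - 6 = 18 - 6 = 12)
(-28 - 9)*u = (-28 - 9)*12 = -37*12 = -444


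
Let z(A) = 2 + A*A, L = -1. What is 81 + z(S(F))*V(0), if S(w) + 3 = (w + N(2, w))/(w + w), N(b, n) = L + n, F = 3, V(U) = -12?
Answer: 2/3 ≈ 0.66667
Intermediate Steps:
N(b, n) = -1 + n
S(w) = -3 + (-1 + 2*w)/(2*w) (S(w) = -3 + (w + (-1 + w))/(w + w) = -3 + (-1 + 2*w)/((2*w)) = -3 + (-1 + 2*w)*(1/(2*w)) = -3 + (-1 + 2*w)/(2*w))
z(A) = 2 + A**2
81 + z(S(F))*V(0) = 81 + (2 + (-2 - 1/2/3)**2)*(-12) = 81 + (2 + (-2 - 1/2*1/3)**2)*(-12) = 81 + (2 + (-2 - 1/6)**2)*(-12) = 81 + (2 + (-13/6)**2)*(-12) = 81 + (2 + 169/36)*(-12) = 81 + (241/36)*(-12) = 81 - 241/3 = 2/3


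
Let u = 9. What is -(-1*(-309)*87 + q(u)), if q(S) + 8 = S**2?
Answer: -26956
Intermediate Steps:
q(S) = -8 + S**2
-(-1*(-309)*87 + q(u)) = -(-1*(-309)*87 + (-8 + 9**2)) = -(309*87 + (-8 + 81)) = -(26883 + 73) = -1*26956 = -26956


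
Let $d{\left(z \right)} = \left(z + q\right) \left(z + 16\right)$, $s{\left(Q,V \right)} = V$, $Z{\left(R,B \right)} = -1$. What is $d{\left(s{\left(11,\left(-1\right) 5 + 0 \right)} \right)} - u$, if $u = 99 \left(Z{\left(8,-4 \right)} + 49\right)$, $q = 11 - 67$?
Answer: $-5423$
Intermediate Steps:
$q = -56$
$d{\left(z \right)} = \left(-56 + z\right) \left(16 + z\right)$ ($d{\left(z \right)} = \left(z - 56\right) \left(z + 16\right) = \left(-56 + z\right) \left(16 + z\right)$)
$u = 4752$ ($u = 99 \left(-1 + 49\right) = 99 \cdot 48 = 4752$)
$d{\left(s{\left(11,\left(-1\right) 5 + 0 \right)} \right)} - u = \left(-896 + \left(\left(-1\right) 5 + 0\right)^{2} - 40 \left(\left(-1\right) 5 + 0\right)\right) - 4752 = \left(-896 + \left(-5 + 0\right)^{2} - 40 \left(-5 + 0\right)\right) - 4752 = \left(-896 + \left(-5\right)^{2} - -200\right) - 4752 = \left(-896 + 25 + 200\right) - 4752 = -671 - 4752 = -5423$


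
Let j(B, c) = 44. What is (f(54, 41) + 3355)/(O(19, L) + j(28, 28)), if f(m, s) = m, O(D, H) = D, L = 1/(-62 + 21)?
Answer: 487/9 ≈ 54.111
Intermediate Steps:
L = -1/41 (L = 1/(-41) = -1/41 ≈ -0.024390)
(f(54, 41) + 3355)/(O(19, L) + j(28, 28)) = (54 + 3355)/(19 + 44) = 3409/63 = 3409*(1/63) = 487/9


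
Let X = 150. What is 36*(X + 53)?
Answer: 7308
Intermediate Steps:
36*(X + 53) = 36*(150 + 53) = 36*203 = 7308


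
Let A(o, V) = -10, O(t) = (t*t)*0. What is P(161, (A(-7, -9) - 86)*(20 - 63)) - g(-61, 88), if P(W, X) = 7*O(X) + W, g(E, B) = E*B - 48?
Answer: 5577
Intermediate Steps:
O(t) = 0 (O(t) = t²*0 = 0)
g(E, B) = -48 + B*E (g(E, B) = B*E - 48 = -48 + B*E)
P(W, X) = W (P(W, X) = 7*0 + W = 0 + W = W)
P(161, (A(-7, -9) - 86)*(20 - 63)) - g(-61, 88) = 161 - (-48 + 88*(-61)) = 161 - (-48 - 5368) = 161 - 1*(-5416) = 161 + 5416 = 5577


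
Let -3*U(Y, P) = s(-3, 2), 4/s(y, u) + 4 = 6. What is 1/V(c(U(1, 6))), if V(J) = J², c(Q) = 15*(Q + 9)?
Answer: 1/15625 ≈ 6.4000e-5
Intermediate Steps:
s(y, u) = 2 (s(y, u) = 4/(-4 + 6) = 4/2 = 4*(½) = 2)
U(Y, P) = -⅔ (U(Y, P) = -⅓*2 = -⅔)
c(Q) = 135 + 15*Q (c(Q) = 15*(9 + Q) = 135 + 15*Q)
1/V(c(U(1, 6))) = 1/((135 + 15*(-⅔))²) = 1/((135 - 10)²) = 1/(125²) = 1/15625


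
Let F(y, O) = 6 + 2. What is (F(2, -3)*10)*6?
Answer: 480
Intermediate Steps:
F(y, O) = 8
(F(2, -3)*10)*6 = (8*10)*6 = 80*6 = 480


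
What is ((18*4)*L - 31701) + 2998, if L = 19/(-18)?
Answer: -28779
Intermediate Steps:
L = -19/18 (L = 19*(-1/18) = -19/18 ≈ -1.0556)
((18*4)*L - 31701) + 2998 = ((18*4)*(-19/18) - 31701) + 2998 = (72*(-19/18) - 31701) + 2998 = (-76 - 31701) + 2998 = -31777 + 2998 = -28779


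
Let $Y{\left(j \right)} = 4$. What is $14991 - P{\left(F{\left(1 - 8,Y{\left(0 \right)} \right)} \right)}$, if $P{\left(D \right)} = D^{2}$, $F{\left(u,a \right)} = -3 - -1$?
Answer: $14987$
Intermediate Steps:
$F{\left(u,a \right)} = -2$ ($F{\left(u,a \right)} = -3 + 1 = -2$)
$14991 - P{\left(F{\left(1 - 8,Y{\left(0 \right)} \right)} \right)} = 14991 - \left(-2\right)^{2} = 14991 - 4 = 14987$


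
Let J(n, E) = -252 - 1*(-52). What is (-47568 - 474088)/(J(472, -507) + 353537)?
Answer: -521656/353337 ≈ -1.4764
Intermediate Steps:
J(n, E) = -200 (J(n, E) = -252 + 52 = -200)
(-47568 - 474088)/(J(472, -507) + 353537) = (-47568 - 474088)/(-200 + 353537) = -521656/353337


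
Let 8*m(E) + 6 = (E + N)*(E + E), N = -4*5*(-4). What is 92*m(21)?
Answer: 48714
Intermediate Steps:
N = 80 (N = -20*(-4) = 80)
m(E) = -¾ + E*(80 + E)/4 (m(E) = -¾ + ((E + 80)*(E + E))/8 = -¾ + ((80 + E)*(2*E))/8 = -¾ + (2*E*(80 + E))/8 = -¾ + E*(80 + E)/4)
92*m(21) = 92*(-¾ + 20*21 + (¼)*21²) = 92*(-¾ + 420 + (¼)*441) = 92*(-¾ + 420 + 441/4) = 92*(1059/2) = 48714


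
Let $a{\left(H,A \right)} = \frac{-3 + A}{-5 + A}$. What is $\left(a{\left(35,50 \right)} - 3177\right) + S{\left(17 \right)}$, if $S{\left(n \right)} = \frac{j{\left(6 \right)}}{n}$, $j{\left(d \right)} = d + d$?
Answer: $- \frac{2429066}{765} \approx -3175.3$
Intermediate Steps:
$a{\left(H,A \right)} = \frac{-3 + A}{-5 + A}$
$j{\left(d \right)} = 2 d$
$S{\left(n \right)} = \frac{12}{n}$ ($S{\left(n \right)} = \frac{2 \cdot 6}{n} = \frac{12}{n}$)
$\left(a{\left(35,50 \right)} - 3177\right) + S{\left(17 \right)} = \left(\frac{-3 + 50}{-5 + 50} - 3177\right) + \frac{12}{17} = \left(\frac{1}{45} \cdot 47 - 3177\right) + 12 \cdot \frac{1}{17} = \left(\frac{1}{45} \cdot 47 - 3177\right) + \frac{12}{17} = \left(\frac{47}{45} - 3177\right) + \frac{12}{17} = - \frac{142918}{45} + \frac{12}{17} = - \frac{2429066}{765}$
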